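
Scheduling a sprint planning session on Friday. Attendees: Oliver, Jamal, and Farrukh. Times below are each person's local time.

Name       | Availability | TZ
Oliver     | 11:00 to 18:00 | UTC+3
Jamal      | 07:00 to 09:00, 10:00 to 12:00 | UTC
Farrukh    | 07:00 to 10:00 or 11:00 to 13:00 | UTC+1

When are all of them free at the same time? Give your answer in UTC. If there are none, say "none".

08:00-09:00, 10:00-12:00

Oliver in UTC: 08:00-15:00 (subtract 3h to convert from UTC+3).
Jamal in UTC: 07:00-09:00, 10:00-12:00.
Farrukh in UTC: 06:00-09:00, 10:00-12:00 (subtract 1h to convert from UTC+1).
Oliver ∩ Jamal: 08:00-09:00, 10:00-12:00.
Oliver ∩ Jamal ∩ Farrukh: 08:00-09:00, 10:00-12:00.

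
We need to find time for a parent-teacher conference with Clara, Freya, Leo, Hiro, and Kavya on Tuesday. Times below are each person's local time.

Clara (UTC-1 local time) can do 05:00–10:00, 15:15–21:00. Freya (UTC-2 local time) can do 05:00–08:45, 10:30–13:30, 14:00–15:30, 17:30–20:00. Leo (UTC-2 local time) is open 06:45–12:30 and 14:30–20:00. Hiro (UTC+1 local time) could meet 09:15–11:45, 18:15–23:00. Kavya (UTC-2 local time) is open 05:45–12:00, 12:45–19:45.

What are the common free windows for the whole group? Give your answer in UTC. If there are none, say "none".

Clara in UTC: 06:00-11:00, 16:15-22:00 (add 1h to convert from UTC-1).
Freya in UTC: 07:00-10:45, 12:30-15:30, 16:00-17:30, 19:30-22:00 (add 2h to convert from UTC-2).
Leo in UTC: 08:45-14:30, 16:30-22:00 (add 2h to convert from UTC-2).
Hiro in UTC: 08:15-10:45, 17:15-22:00 (subtract 1h to convert from UTC+1).
Kavya in UTC: 07:45-14:00, 14:45-21:45 (add 2h to convert from UTC-2).
Clara ∩ Freya: 07:00-10:45, 16:15-17:30, 19:30-22:00.
Clara ∩ Freya ∩ Leo: 08:45-10:45, 16:30-17:30, 19:30-22:00.
Clara ∩ Freya ∩ Leo ∩ Hiro: 08:45-10:45, 17:15-17:30, 19:30-22:00.
Clara ∩ Freya ∩ Leo ∩ Hiro ∩ Kavya: 08:45-10:45, 17:15-17:30, 19:30-21:45.

08:45-10:45, 17:15-17:30, 19:30-21:45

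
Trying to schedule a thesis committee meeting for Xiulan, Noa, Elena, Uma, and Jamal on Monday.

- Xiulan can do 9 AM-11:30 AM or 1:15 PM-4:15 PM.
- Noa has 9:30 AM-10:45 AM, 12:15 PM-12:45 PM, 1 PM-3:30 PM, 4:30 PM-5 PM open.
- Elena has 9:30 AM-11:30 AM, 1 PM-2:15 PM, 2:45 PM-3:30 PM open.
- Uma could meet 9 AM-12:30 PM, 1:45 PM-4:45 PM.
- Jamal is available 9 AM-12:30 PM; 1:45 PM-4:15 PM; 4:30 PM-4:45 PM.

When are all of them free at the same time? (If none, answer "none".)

Xiulan ∩ Noa: 09:30-10:45, 13:15-15:30.
Xiulan ∩ Noa ∩ Elena: 09:30-10:45, 13:15-14:15, 14:45-15:30.
Xiulan ∩ Noa ∩ Elena ∩ Uma: 09:30-10:45, 13:45-14:15, 14:45-15:30.
Xiulan ∩ Noa ∩ Elena ∩ Uma ∩ Jamal: 09:30-10:45, 13:45-14:15, 14:45-15:30.

09:30-10:45, 13:45-14:15, 14:45-15:30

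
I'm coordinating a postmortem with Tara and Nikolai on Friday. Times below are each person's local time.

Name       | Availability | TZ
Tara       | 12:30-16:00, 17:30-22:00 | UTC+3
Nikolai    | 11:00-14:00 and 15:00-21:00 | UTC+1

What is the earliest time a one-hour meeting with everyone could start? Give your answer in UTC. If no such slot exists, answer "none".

10:00

Tara in UTC: 09:30-13:00, 14:30-19:00 (subtract 3h to convert from UTC+3).
Nikolai in UTC: 10:00-13:00, 14:00-20:00 (subtract 1h to convert from UTC+1).
Tara ∩ Nikolai: 10:00-13:00, 14:30-19:00.
The first common window of at least 60 minutes is 10:00-13:00, so the earliest start is 10:00.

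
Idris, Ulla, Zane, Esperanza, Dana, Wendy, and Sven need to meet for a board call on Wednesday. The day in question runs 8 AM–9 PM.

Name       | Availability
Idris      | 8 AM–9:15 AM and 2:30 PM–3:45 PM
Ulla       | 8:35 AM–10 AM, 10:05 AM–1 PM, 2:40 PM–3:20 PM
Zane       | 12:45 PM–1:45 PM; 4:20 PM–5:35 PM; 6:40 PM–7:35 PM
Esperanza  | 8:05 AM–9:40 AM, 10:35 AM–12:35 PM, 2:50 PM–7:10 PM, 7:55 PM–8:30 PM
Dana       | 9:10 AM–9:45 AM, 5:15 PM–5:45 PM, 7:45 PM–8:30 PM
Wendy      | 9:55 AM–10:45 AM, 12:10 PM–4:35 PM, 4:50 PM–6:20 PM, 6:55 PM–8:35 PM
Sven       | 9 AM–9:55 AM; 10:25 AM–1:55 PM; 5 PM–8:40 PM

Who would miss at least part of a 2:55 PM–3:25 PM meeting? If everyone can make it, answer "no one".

Idris: free for 14:55-15:25. Ulla: not fully free for 14:55-15:25. Zane: not fully free for 14:55-15:25. Esperanza: free for 14:55-15:25. Dana: not fully free for 14:55-15:25. Wendy: free for 14:55-15:25. Sven: not fully free for 14:55-15:25.

Dana, Sven, Ulla, Zane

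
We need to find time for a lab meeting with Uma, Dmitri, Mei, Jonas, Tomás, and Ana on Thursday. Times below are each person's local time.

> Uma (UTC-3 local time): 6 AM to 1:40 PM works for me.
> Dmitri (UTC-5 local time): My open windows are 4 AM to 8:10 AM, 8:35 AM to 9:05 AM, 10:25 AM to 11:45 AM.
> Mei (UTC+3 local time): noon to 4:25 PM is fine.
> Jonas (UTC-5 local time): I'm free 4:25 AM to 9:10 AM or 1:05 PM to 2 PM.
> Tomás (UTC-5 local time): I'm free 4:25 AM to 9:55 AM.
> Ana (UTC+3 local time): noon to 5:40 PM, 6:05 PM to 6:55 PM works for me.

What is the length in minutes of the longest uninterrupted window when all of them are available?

225

Uma in UTC: 09:00-16:40 (add 3h to convert from UTC-3).
Dmitri in UTC: 09:00-13:10, 13:35-14:05, 15:25-16:45 (add 5h to convert from UTC-5).
Mei in UTC: 09:00-13:25 (subtract 3h to convert from UTC+3).
Jonas in UTC: 09:25-14:10, 18:05-19:00 (add 5h to convert from UTC-5).
Tomás in UTC: 09:25-14:55 (add 5h to convert from UTC-5).
Ana in UTC: 09:00-14:40, 15:05-15:55 (subtract 3h to convert from UTC+3).
Uma ∩ Dmitri: 09:00-13:10, 13:35-14:05, 15:25-16:40.
Uma ∩ Dmitri ∩ Mei: 09:00-13:10.
Uma ∩ Dmitri ∩ Mei ∩ Jonas: 09:25-13:10.
Uma ∩ Dmitri ∩ Mei ∩ Jonas ∩ Tomás: 09:25-13:10.
Uma ∩ Dmitri ∩ Mei ∩ Jonas ∩ Tomás ∩ Ana: 09:25-13:10.
The longest is 09:25-13:10 at 225 minutes.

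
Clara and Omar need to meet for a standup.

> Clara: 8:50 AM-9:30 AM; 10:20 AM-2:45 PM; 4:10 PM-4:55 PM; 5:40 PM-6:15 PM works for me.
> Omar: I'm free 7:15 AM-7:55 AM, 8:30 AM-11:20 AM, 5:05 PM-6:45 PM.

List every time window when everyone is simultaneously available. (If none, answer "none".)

Clara ∩ Omar: 08:50-09:30, 10:20-11:20, 17:40-18:15.
Those are the intersection windows.

08:50-09:30, 10:20-11:20, 17:40-18:15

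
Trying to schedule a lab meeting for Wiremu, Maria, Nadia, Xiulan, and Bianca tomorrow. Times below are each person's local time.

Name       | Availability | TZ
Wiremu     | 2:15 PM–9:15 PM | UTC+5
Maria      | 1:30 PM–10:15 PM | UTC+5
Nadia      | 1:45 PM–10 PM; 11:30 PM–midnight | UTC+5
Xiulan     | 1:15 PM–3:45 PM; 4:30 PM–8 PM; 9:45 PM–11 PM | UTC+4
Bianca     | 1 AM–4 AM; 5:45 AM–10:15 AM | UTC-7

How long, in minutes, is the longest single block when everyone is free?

Wiremu in UTC: 09:15-16:15 (subtract 5h to convert from UTC+5).
Maria in UTC: 08:30-17:15 (subtract 5h to convert from UTC+5).
Nadia in UTC: 08:45-17:00, 18:30-19:00 (subtract 5h to convert from UTC+5).
Xiulan in UTC: 09:15-11:45, 12:30-16:00, 17:45-19:00 (subtract 4h to convert from UTC+4).
Bianca in UTC: 08:00-11:00, 12:45-17:15 (add 7h to convert from UTC-7).
Wiremu ∩ Maria: 09:15-16:15.
Wiremu ∩ Maria ∩ Nadia: 09:15-16:15.
Wiremu ∩ Maria ∩ Nadia ∩ Xiulan: 09:15-11:45, 12:30-16:00.
Wiremu ∩ Maria ∩ Nadia ∩ Xiulan ∩ Bianca: 09:15-11:00, 12:45-16:00.
So the common availability across everyone is 09:15-11:00, 12:45-16:00.
The longest is 12:45-16:00 at 195 minutes.

195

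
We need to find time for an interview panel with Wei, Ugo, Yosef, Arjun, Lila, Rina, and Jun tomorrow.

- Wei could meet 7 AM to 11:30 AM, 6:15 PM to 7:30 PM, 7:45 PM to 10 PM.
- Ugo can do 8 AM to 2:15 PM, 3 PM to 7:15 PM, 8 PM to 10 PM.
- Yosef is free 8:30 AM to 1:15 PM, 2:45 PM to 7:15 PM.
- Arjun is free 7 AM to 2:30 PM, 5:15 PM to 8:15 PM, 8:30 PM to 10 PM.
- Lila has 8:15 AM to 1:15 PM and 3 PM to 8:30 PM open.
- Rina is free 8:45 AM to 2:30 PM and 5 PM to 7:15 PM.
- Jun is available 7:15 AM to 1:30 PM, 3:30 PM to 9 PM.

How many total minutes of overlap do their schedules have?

225

Wei ∩ Ugo: 08:00-11:30, 18:15-19:15, 20:00-22:00.
Wei ∩ Ugo ∩ Yosef: 08:30-11:30, 18:15-19:15.
Wei ∩ Ugo ∩ Yosef ∩ Arjun: 08:30-11:30, 18:15-19:15.
Wei ∩ Ugo ∩ Yosef ∩ Arjun ∩ Lila: 08:30-11:30, 18:15-19:15.
Wei ∩ Ugo ∩ Yosef ∩ Arjun ∩ Lila ∩ Rina: 08:45-11:30, 18:15-19:15.
Wei ∩ Ugo ∩ Yosef ∩ Arjun ∩ Lila ∩ Rina ∩ Jun: 08:45-11:30, 18:15-19:15.
Summing the common windows: 165 + 60 = 225 minutes.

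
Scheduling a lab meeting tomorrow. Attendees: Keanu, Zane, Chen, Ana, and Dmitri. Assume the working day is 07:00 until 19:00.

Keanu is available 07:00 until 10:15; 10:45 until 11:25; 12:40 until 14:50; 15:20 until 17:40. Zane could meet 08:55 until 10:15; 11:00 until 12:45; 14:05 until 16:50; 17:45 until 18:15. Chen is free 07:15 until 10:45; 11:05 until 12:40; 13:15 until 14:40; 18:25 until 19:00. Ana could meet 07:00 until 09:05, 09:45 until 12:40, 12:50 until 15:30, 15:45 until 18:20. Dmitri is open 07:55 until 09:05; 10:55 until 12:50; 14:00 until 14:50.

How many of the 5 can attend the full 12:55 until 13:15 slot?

2

Keanu and Ana can make the full 12:55-13:15 slot — that's 2.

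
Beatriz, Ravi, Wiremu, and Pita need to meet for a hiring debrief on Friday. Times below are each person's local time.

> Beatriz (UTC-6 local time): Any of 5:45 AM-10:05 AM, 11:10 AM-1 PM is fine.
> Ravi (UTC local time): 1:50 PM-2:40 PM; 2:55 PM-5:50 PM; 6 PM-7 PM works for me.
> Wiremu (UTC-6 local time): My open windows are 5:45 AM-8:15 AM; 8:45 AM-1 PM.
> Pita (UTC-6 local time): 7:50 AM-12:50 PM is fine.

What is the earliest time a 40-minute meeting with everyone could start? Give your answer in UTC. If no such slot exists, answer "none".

Beatriz in UTC: 11:45-16:05, 17:10-19:00 (add 6h to convert from UTC-6).
Ravi in UTC: 13:50-14:40, 14:55-17:50, 18:00-19:00.
Wiremu in UTC: 11:45-14:15, 14:45-19:00 (add 6h to convert from UTC-6).
Pita in UTC: 13:50-18:50 (add 6h to convert from UTC-6).
Beatriz ∩ Ravi: 13:50-14:40, 14:55-16:05, 17:10-17:50, 18:00-19:00.
Beatriz ∩ Ravi ∩ Wiremu: 13:50-14:15, 14:55-16:05, 17:10-17:50, 18:00-19:00.
Beatriz ∩ Ravi ∩ Wiremu ∩ Pita: 13:50-14:15, 14:55-16:05, 17:10-17:50, 18:00-18:50.
The first common window of at least 40 minutes is 14:55-16:05, so the earliest start is 14:55.

14:55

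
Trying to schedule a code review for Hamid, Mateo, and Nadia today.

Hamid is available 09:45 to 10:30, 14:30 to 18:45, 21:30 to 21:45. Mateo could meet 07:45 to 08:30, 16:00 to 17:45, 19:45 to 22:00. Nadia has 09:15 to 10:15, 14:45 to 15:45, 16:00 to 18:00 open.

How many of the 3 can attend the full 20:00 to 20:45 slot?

1

Mateo can make the full 20:00-20:45 slot — that's 1.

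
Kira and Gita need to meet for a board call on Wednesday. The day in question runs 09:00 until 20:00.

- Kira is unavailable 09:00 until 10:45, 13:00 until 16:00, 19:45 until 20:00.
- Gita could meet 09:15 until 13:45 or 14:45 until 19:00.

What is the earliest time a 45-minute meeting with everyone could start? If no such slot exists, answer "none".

Kira free: 10:45-13:00, 16:00-19:45 (invert busy blocks within the working day).
Gita free: 09:15-13:45, 14:45-19:00.
Kira ∩ Gita: 10:45-13:00, 16:00-19:00.
The first common window of at least 45 minutes is 10:45-13:00, so the earliest start is 10:45.

10:45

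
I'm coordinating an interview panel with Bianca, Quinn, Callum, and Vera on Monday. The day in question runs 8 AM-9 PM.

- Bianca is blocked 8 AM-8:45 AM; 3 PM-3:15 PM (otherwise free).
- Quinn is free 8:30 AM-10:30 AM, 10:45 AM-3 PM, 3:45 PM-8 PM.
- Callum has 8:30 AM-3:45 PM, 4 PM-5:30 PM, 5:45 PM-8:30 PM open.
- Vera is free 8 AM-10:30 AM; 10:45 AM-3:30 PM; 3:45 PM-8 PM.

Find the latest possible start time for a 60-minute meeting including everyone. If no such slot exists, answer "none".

19:00

Bianca free: 08:45-15:00, 15:15-21:00 (invert busy blocks within the working day).
Quinn free: 08:30-10:30, 10:45-15:00, 15:45-20:00.
Callum free: 08:30-15:45, 16:00-17:30, 17:45-20:30.
Vera free: 08:00-10:30, 10:45-15:30, 15:45-20:00.
Bianca ∩ Quinn: 08:45-10:30, 10:45-15:00, 15:45-20:00.
Bianca ∩ Quinn ∩ Callum: 08:45-10:30, 10:45-15:00, 16:00-17:30, 17:45-20:00.
Bianca ∩ Quinn ∩ Callum ∩ Vera: 08:45-10:30, 10:45-15:00, 16:00-17:30, 17:45-20:00.
So the common availability across everyone is 08:45-10:30, 10:45-15:00, 16:00-17:30, 17:45-20:00.
The last common window of at least 60 minutes is 17:45-20:00; a 60-minute meeting can start as late as 19:00 and still end by 20:00.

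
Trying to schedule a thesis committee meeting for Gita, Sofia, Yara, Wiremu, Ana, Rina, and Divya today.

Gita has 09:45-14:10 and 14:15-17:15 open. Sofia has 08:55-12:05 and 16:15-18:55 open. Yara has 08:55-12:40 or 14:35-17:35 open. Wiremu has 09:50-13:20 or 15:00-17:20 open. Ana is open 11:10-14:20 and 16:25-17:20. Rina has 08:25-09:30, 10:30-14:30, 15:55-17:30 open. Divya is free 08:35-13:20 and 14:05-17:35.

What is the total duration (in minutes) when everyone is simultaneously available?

105

Gita ∩ Sofia: 09:45-12:05, 16:15-17:15.
Gita ∩ Sofia ∩ Yara: 09:45-12:05, 16:15-17:15.
Gita ∩ Sofia ∩ Yara ∩ Wiremu: 09:50-12:05, 16:15-17:15.
Gita ∩ Sofia ∩ Yara ∩ Wiremu ∩ Ana: 11:10-12:05, 16:25-17:15.
Gita ∩ Sofia ∩ Yara ∩ Wiremu ∩ Ana ∩ Rina: 11:10-12:05, 16:25-17:15.
Gita ∩ Sofia ∩ Yara ∩ Wiremu ∩ Ana ∩ Rina ∩ Divya: 11:10-12:05, 16:25-17:15.
Summing the common windows: 55 + 50 = 105 minutes.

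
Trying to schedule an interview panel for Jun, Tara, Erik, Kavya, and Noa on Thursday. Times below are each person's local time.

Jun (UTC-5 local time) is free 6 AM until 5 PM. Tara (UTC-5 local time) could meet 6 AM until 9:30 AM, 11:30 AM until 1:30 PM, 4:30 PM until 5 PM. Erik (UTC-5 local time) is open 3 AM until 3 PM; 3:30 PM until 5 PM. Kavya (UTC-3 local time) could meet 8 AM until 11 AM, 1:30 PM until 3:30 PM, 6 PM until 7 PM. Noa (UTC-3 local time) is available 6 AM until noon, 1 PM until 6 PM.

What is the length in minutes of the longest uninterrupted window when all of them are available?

180

Jun in UTC: 11:00-22:00 (add 5h to convert from UTC-5).
Tara in UTC: 11:00-14:30, 16:30-18:30, 21:30-22:00 (add 5h to convert from UTC-5).
Erik in UTC: 08:00-20:00, 20:30-22:00 (add 5h to convert from UTC-5).
Kavya in UTC: 11:00-14:00, 16:30-18:30, 21:00-22:00 (add 3h to convert from UTC-3).
Noa in UTC: 09:00-15:00, 16:00-21:00 (add 3h to convert from UTC-3).
Jun ∩ Tara: 11:00-14:30, 16:30-18:30, 21:30-22:00.
Jun ∩ Tara ∩ Erik: 11:00-14:30, 16:30-18:30, 21:30-22:00.
Jun ∩ Tara ∩ Erik ∩ Kavya: 11:00-14:00, 16:30-18:30, 21:30-22:00.
Jun ∩ Tara ∩ Erik ∩ Kavya ∩ Noa: 11:00-14:00, 16:30-18:30.
Those are the intersection windows.
The longest is 11:00-14:00 at 180 minutes.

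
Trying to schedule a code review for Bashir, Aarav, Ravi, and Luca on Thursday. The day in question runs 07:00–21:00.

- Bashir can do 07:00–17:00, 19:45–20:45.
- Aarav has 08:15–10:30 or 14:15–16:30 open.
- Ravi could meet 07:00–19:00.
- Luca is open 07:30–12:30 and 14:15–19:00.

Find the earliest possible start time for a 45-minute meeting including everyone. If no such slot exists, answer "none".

08:15

Bashir ∩ Aarav: 08:15-10:30, 14:15-16:30.
Bashir ∩ Aarav ∩ Ravi: 08:15-10:30, 14:15-16:30.
Bashir ∩ Aarav ∩ Ravi ∩ Luca: 08:15-10:30, 14:15-16:30.
Those are the intersection windows.
The first common window of at least 45 minutes is 08:15-10:30, so the earliest start is 08:15.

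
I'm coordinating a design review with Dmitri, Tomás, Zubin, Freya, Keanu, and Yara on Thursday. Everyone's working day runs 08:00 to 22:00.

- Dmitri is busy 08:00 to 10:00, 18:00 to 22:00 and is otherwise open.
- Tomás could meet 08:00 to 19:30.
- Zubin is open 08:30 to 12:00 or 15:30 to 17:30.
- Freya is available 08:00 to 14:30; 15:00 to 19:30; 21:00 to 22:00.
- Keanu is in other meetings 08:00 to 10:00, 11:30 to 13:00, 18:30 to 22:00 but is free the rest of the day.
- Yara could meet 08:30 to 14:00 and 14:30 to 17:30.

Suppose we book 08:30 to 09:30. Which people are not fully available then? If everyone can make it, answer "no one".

Dmitri free: 10:00-18:00 (invert busy blocks within the working day).
Tomás free: 08:00-19:30.
Zubin free: 08:30-12:00, 15:30-17:30.
Freya free: 08:00-14:30, 15:00-19:30, 21:00-22:00.
Keanu free: 10:00-11:30, 13:00-18:30 (invert busy blocks within the working day).
Yara free: 08:30-14:00, 14:30-17:30.
Dmitri: not fully free for 08:30-09:30. Tomás: free for 08:30-09:30. Zubin: free for 08:30-09:30. Freya: free for 08:30-09:30. Keanu: not fully free for 08:30-09:30. Yara: free for 08:30-09:30.

Dmitri, Keanu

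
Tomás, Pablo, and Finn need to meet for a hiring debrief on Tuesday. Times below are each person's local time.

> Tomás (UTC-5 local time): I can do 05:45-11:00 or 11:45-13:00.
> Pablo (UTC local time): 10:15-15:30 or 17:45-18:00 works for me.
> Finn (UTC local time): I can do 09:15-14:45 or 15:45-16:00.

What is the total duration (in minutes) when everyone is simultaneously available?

240

Tomás in UTC: 10:45-16:00, 16:45-18:00 (add 5h to convert from UTC-5).
Pablo in UTC: 10:15-15:30, 17:45-18:00.
Finn in UTC: 09:15-14:45, 15:45-16:00.
Tomás ∩ Pablo: 10:45-15:30, 17:45-18:00.
Tomás ∩ Pablo ∩ Finn: 10:45-14:45.
Those are the intersection windows.
That's a single block of 240 minutes.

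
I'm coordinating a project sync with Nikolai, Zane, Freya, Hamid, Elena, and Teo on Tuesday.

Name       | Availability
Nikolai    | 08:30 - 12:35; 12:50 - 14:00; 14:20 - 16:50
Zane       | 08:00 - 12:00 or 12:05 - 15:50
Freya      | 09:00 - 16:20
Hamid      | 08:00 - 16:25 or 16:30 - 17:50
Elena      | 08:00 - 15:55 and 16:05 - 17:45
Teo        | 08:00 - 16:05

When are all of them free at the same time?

09:00-12:00, 12:05-12:35, 12:50-14:00, 14:20-15:50

Nikolai ∩ Zane: 08:30-12:00, 12:05-12:35, 12:50-14:00, 14:20-15:50.
Nikolai ∩ Zane ∩ Freya: 09:00-12:00, 12:05-12:35, 12:50-14:00, 14:20-15:50.
Nikolai ∩ Zane ∩ Freya ∩ Hamid: 09:00-12:00, 12:05-12:35, 12:50-14:00, 14:20-15:50.
Nikolai ∩ Zane ∩ Freya ∩ Hamid ∩ Elena: 09:00-12:00, 12:05-12:35, 12:50-14:00, 14:20-15:50.
Nikolai ∩ Zane ∩ Freya ∩ Hamid ∩ Elena ∩ Teo: 09:00-12:00, 12:05-12:35, 12:50-14:00, 14:20-15:50.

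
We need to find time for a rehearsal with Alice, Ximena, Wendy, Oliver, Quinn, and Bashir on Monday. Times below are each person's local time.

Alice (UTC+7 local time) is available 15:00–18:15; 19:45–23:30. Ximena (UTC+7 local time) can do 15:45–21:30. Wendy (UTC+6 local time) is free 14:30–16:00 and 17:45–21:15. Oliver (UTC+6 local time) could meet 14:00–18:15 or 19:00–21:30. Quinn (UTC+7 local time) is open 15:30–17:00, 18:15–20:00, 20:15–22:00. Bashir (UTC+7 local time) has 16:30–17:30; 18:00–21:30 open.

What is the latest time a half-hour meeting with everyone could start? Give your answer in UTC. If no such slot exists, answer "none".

Alice in UTC: 08:00-11:15, 12:45-16:30 (subtract 7h to convert from UTC+7).
Ximena in UTC: 08:45-14:30 (subtract 7h to convert from UTC+7).
Wendy in UTC: 08:30-10:00, 11:45-15:15 (subtract 6h to convert from UTC+6).
Oliver in UTC: 08:00-12:15, 13:00-15:30 (subtract 6h to convert from UTC+6).
Quinn in UTC: 08:30-10:00, 11:15-13:00, 13:15-15:00 (subtract 7h to convert from UTC+7).
Bashir in UTC: 09:30-10:30, 11:00-14:30 (subtract 7h to convert from UTC+7).
Alice ∩ Ximena: 08:45-11:15, 12:45-14:30.
Alice ∩ Ximena ∩ Wendy: 08:45-10:00, 12:45-14:30.
Alice ∩ Ximena ∩ Wendy ∩ Oliver: 08:45-10:00, 13:00-14:30.
Alice ∩ Ximena ∩ Wendy ∩ Oliver ∩ Quinn: 08:45-10:00, 13:15-14:30.
Alice ∩ Ximena ∩ Wendy ∩ Oliver ∩ Quinn ∩ Bashir: 09:30-10:00, 13:15-14:30.
The last common window of at least 30 minutes is 13:15-14:30; a 30-minute meeting can start as late as 14:00 and still end by 14:30.

14:00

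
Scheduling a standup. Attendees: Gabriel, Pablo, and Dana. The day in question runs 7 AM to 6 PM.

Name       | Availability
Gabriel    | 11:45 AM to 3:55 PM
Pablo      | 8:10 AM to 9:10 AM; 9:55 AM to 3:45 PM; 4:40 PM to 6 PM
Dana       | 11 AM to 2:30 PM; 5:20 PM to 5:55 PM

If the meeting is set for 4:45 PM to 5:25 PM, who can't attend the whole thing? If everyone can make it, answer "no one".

Dana, Gabriel

Gabriel: not fully free for 16:45-17:25. Pablo: free for 16:45-17:25. Dana: not fully free for 16:45-17:25.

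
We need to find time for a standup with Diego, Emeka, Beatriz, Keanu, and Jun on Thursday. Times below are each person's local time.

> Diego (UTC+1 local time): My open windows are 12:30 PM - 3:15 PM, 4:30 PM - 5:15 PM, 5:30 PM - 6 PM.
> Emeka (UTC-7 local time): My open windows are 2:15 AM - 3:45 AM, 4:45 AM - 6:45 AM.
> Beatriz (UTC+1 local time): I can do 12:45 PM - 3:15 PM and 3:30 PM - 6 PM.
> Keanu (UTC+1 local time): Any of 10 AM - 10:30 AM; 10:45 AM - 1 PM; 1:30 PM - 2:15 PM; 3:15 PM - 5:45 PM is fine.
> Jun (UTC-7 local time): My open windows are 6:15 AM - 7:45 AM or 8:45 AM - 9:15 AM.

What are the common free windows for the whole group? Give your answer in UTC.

Diego in UTC: 11:30-14:15, 15:30-16:15, 16:30-17:00 (subtract 1h to convert from UTC+1).
Emeka in UTC: 09:15-10:45, 11:45-13:45 (add 7h to convert from UTC-7).
Beatriz in UTC: 11:45-14:15, 14:30-17:00 (subtract 1h to convert from UTC+1).
Keanu in UTC: 09:00-09:30, 09:45-12:00, 12:30-13:15, 14:15-16:45 (subtract 1h to convert from UTC+1).
Jun in UTC: 13:15-14:45, 15:45-16:15 (add 7h to convert from UTC-7).
Diego ∩ Emeka: 11:45-13:45.
Diego ∩ Emeka ∩ Beatriz: 11:45-13:45.
Diego ∩ Emeka ∩ Beatriz ∩ Keanu: 11:45-12:00, 12:30-13:15.
Diego ∩ Emeka ∩ Beatriz ∩ Keanu ∩ Jun: ∅.
There is no time when everyone is free.

none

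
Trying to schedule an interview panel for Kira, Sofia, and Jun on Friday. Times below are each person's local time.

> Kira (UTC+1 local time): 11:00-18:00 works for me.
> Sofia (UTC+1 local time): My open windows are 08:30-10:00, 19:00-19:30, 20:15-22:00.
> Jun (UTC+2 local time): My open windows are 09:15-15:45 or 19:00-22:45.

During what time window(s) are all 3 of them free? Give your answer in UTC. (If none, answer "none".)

Kira in UTC: 10:00-17:00 (subtract 1h to convert from UTC+1).
Sofia in UTC: 07:30-09:00, 18:00-18:30, 19:15-21:00 (subtract 1h to convert from UTC+1).
Jun in UTC: 07:15-13:45, 17:00-20:45 (subtract 2h to convert from UTC+2).
Kira ∩ Sofia: ∅.
Kira ∩ Sofia ∩ Jun: ∅.
There is no time when everyone is free.

none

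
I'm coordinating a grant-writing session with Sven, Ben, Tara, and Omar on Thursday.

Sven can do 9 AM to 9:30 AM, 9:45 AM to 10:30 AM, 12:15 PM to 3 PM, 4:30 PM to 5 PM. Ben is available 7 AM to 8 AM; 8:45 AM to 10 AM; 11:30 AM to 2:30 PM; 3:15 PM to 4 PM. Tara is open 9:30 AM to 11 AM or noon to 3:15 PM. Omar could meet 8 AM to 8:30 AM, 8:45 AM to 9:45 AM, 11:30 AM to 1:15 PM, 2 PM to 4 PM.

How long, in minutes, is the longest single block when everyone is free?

60

Sven ∩ Ben: 09:00-09:30, 09:45-10:00, 12:15-14:30.
Sven ∩ Ben ∩ Tara: 09:45-10:00, 12:15-14:30.
Sven ∩ Ben ∩ Tara ∩ Omar: 12:15-13:15, 14:00-14:30.
The longest is 12:15-13:15 at 60 minutes.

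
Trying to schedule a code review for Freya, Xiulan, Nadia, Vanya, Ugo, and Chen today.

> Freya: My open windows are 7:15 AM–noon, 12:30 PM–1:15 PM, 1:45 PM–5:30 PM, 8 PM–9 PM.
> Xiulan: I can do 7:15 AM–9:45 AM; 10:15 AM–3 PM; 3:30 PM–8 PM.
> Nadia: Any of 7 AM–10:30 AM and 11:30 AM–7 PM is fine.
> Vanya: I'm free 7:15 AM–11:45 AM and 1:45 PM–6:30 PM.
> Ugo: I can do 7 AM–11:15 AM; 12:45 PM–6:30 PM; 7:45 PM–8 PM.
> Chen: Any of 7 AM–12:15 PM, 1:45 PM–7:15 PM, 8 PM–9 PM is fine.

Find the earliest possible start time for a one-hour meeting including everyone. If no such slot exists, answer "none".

Freya ∩ Xiulan: 07:15-09:45, 10:15-12:00, 12:30-13:15, 13:45-15:00, 15:30-17:30.
Freya ∩ Xiulan ∩ Nadia: 07:15-09:45, 10:15-10:30, 11:30-12:00, 12:30-13:15, 13:45-15:00, 15:30-17:30.
Freya ∩ Xiulan ∩ Nadia ∩ Vanya: 07:15-09:45, 10:15-10:30, 11:30-11:45, 13:45-15:00, 15:30-17:30.
Freya ∩ Xiulan ∩ Nadia ∩ Vanya ∩ Ugo: 07:15-09:45, 10:15-10:30, 13:45-15:00, 15:30-17:30.
Freya ∩ Xiulan ∩ Nadia ∩ Vanya ∩ Ugo ∩ Chen: 07:15-09:45, 10:15-10:30, 13:45-15:00, 15:30-17:30.
So the common availability across everyone is 07:15-09:45, 10:15-10:30, 13:45-15:00, 15:30-17:30.
The first common window of at least 60 minutes is 07:15-09:45, so the earliest start is 07:15.

07:15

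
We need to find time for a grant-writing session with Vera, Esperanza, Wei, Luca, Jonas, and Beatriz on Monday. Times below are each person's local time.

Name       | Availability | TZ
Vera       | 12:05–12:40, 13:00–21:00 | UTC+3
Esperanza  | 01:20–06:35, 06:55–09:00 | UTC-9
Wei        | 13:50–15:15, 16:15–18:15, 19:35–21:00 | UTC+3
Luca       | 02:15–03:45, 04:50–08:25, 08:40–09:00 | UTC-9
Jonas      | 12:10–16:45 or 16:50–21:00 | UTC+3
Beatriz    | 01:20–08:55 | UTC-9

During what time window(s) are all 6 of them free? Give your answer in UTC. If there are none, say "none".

11:15-12:15, 13:50-15:15, 16:35-17:25, 17:40-17:55

Vera in UTC: 09:05-09:40, 10:00-18:00 (subtract 3h to convert from UTC+3).
Esperanza in UTC: 10:20-15:35, 15:55-18:00 (add 9h to convert from UTC-9).
Wei in UTC: 10:50-12:15, 13:15-15:15, 16:35-18:00 (subtract 3h to convert from UTC+3).
Luca in UTC: 11:15-12:45, 13:50-17:25, 17:40-18:00 (add 9h to convert from UTC-9).
Jonas in UTC: 09:10-13:45, 13:50-18:00 (subtract 3h to convert from UTC+3).
Beatriz in UTC: 10:20-17:55 (add 9h to convert from UTC-9).
Vera ∩ Esperanza: 10:20-15:35, 15:55-18:00.
Vera ∩ Esperanza ∩ Wei: 10:50-12:15, 13:15-15:15, 16:35-18:00.
Vera ∩ Esperanza ∩ Wei ∩ Luca: 11:15-12:15, 13:50-15:15, 16:35-17:25, 17:40-18:00.
Vera ∩ Esperanza ∩ Wei ∩ Luca ∩ Jonas: 11:15-12:15, 13:50-15:15, 16:35-17:25, 17:40-18:00.
Vera ∩ Esperanza ∩ Wei ∩ Luca ∩ Jonas ∩ Beatriz: 11:15-12:15, 13:50-15:15, 16:35-17:25, 17:40-17:55.
So the common availability across everyone is 11:15-12:15, 13:50-15:15, 16:35-17:25, 17:40-17:55.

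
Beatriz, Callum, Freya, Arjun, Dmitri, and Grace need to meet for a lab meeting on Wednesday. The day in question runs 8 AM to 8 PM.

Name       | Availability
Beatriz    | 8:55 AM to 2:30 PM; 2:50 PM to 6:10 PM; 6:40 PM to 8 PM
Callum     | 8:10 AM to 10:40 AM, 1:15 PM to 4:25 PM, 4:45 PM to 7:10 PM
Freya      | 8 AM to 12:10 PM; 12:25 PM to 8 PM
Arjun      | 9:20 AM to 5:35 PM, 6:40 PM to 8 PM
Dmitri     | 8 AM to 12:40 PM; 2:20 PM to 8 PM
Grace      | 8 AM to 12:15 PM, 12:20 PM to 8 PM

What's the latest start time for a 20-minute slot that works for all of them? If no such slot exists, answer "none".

Beatriz ∩ Callum: 08:55-10:40, 13:15-14:30, 14:50-16:25, 16:45-18:10, 18:40-19:10.
Beatriz ∩ Callum ∩ Freya: 08:55-10:40, 13:15-14:30, 14:50-16:25, 16:45-18:10, 18:40-19:10.
Beatriz ∩ Callum ∩ Freya ∩ Arjun: 09:20-10:40, 13:15-14:30, 14:50-16:25, 16:45-17:35, 18:40-19:10.
Beatriz ∩ Callum ∩ Freya ∩ Arjun ∩ Dmitri: 09:20-10:40, 14:20-14:30, 14:50-16:25, 16:45-17:35, 18:40-19:10.
Beatriz ∩ Callum ∩ Freya ∩ Arjun ∩ Dmitri ∩ Grace: 09:20-10:40, 14:20-14:30, 14:50-16:25, 16:45-17:35, 18:40-19:10.
The last common window of at least 20 minutes is 18:40-19:10; a 20-minute meeting can start as late as 18:50 and still end by 19:10.

18:50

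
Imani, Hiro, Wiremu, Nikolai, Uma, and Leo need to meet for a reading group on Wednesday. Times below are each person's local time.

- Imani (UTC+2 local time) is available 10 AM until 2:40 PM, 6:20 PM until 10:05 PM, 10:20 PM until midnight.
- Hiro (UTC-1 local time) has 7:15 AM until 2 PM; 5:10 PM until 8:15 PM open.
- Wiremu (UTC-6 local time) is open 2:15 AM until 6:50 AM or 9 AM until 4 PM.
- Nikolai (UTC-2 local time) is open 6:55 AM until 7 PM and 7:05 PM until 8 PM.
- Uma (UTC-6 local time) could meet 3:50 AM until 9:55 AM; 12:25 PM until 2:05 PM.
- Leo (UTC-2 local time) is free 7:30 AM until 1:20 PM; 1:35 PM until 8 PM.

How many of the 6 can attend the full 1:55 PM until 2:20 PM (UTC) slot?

4

Imani in UTC: 08:00-12:40, 16:20-20:05, 20:20-22:00 (subtract 2h to convert from UTC+2).
Hiro in UTC: 08:15-15:00, 18:10-21:15 (add 1h to convert from UTC-1).
Wiremu in UTC: 08:15-12:50, 15:00-22:00 (add 6h to convert from UTC-6).
Nikolai in UTC: 08:55-21:00, 21:05-22:00 (add 2h to convert from UTC-2).
Uma in UTC: 09:50-15:55, 18:25-20:05 (add 6h to convert from UTC-6).
Leo in UTC: 09:30-15:20, 15:35-22:00 (add 2h to convert from UTC-2).
Hiro, Nikolai, Uma, and Leo can make the full 13:55-14:20 slot — that's 4.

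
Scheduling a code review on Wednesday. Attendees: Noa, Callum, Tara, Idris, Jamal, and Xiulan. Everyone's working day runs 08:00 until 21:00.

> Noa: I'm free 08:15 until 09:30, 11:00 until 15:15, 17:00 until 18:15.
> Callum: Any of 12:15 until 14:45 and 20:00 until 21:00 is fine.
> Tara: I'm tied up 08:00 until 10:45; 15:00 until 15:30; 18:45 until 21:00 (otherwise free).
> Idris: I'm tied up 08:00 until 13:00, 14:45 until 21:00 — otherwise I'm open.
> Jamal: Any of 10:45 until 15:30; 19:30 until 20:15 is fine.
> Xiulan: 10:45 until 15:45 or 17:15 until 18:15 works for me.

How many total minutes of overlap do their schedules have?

105

Noa free: 08:15-09:30, 11:00-15:15, 17:00-18:15.
Callum free: 12:15-14:45, 20:00-21:00.
Tara free: 10:45-15:00, 15:30-18:45 (invert busy blocks within the working day).
Idris free: 13:00-14:45 (invert busy blocks within the working day).
Jamal free: 10:45-15:30, 19:30-20:15.
Xiulan free: 10:45-15:45, 17:15-18:15.
Noa ∩ Callum: 12:15-14:45.
Noa ∩ Callum ∩ Tara: 12:15-14:45.
Noa ∩ Callum ∩ Tara ∩ Idris: 13:00-14:45.
Noa ∩ Callum ∩ Tara ∩ Idris ∩ Jamal: 13:00-14:45.
Noa ∩ Callum ∩ Tara ∩ Idris ∩ Jamal ∩ Xiulan: 13:00-14:45.
That's a single block of 105 minutes.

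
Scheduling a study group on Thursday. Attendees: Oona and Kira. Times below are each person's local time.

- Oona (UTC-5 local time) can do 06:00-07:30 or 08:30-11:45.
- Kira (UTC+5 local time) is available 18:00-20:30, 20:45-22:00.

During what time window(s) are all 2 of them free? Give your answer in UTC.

13:30-15:30, 15:45-16:45

Oona in UTC: 11:00-12:30, 13:30-16:45 (add 5h to convert from UTC-5).
Kira in UTC: 13:00-15:30, 15:45-17:00 (subtract 5h to convert from UTC+5).
Oona ∩ Kira: 13:30-15:30, 15:45-16:45.
Those are the intersection windows.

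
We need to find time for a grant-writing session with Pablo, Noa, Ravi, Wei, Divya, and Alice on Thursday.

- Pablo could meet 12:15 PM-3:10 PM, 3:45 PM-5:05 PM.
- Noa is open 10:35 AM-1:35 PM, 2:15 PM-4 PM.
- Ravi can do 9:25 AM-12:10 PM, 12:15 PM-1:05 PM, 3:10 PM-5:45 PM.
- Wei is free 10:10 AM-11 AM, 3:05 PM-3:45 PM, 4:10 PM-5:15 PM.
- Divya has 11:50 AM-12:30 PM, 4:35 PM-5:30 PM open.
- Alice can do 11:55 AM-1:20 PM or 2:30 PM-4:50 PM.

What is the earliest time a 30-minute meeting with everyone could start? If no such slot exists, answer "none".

none

Pablo ∩ Noa: 12:15-13:35, 14:15-15:10, 15:45-16:00.
Pablo ∩ Noa ∩ Ravi: 12:15-13:05, 15:45-16:00.
Pablo ∩ Noa ∩ Ravi ∩ Wei: ∅.
Pablo ∩ Noa ∩ Ravi ∩ Wei ∩ Divya: ∅.
Pablo ∩ Noa ∩ Ravi ∩ Wei ∩ Divya ∩ Alice: ∅.
There is no time when everyone is free.
No common window is at least 30 minutes long.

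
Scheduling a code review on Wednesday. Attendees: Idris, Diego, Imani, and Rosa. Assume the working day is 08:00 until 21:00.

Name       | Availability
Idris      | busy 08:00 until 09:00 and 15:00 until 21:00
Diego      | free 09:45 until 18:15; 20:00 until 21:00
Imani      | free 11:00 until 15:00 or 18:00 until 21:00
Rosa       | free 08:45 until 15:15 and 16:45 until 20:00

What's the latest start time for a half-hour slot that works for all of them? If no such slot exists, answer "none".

Idris free: 09:00-15:00 (invert busy blocks within the working day).
Diego free: 09:45-18:15, 20:00-21:00.
Imani free: 11:00-15:00, 18:00-21:00.
Rosa free: 08:45-15:15, 16:45-20:00.
Idris ∩ Diego: 09:45-15:00.
Idris ∩ Diego ∩ Imani: 11:00-15:00.
Idris ∩ Diego ∩ Imani ∩ Rosa: 11:00-15:00.
The last common window of at least 30 minutes is 11:00-15:00; a 30-minute meeting can start as late as 14:30 and still end by 15:00.

14:30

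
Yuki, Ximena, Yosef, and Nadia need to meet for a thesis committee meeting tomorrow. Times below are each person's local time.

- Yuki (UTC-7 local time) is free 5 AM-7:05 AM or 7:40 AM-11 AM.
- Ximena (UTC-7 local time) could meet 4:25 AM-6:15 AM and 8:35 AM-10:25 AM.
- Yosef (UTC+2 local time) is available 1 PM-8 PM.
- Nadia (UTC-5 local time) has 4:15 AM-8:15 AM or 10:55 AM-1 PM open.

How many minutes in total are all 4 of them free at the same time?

165

Yuki in UTC: 12:00-14:05, 14:40-18:00 (add 7h to convert from UTC-7).
Ximena in UTC: 11:25-13:15, 15:35-17:25 (add 7h to convert from UTC-7).
Yosef in UTC: 11:00-18:00 (subtract 2h to convert from UTC+2).
Nadia in UTC: 09:15-13:15, 15:55-18:00 (add 5h to convert from UTC-5).
Yuki ∩ Ximena: 12:00-13:15, 15:35-17:25.
Yuki ∩ Ximena ∩ Yosef: 12:00-13:15, 15:35-17:25.
Yuki ∩ Ximena ∩ Yosef ∩ Nadia: 12:00-13:15, 15:55-17:25.
Summing the common windows: 75 + 90 = 165 minutes.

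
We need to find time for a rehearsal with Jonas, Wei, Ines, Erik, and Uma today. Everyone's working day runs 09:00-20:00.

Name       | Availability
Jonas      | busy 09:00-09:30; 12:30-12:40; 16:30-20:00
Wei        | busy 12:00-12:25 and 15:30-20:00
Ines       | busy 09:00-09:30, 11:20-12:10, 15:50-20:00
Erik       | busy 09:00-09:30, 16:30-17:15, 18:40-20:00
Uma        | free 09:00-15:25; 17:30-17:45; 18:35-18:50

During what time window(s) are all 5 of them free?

09:30-11:20, 12:25-12:30, 12:40-15:25

Jonas free: 09:30-12:30, 12:40-16:30 (invert busy blocks within the working day).
Wei free: 09:00-12:00, 12:25-15:30 (invert busy blocks within the working day).
Ines free: 09:30-11:20, 12:10-15:50 (invert busy blocks within the working day).
Erik free: 09:30-16:30, 17:15-18:40 (invert busy blocks within the working day).
Uma free: 09:00-15:25, 17:30-17:45, 18:35-18:50.
Jonas ∩ Wei: 09:30-12:00, 12:25-12:30, 12:40-15:30.
Jonas ∩ Wei ∩ Ines: 09:30-11:20, 12:25-12:30, 12:40-15:30.
Jonas ∩ Wei ∩ Ines ∩ Erik: 09:30-11:20, 12:25-12:30, 12:40-15:30.
Jonas ∩ Wei ∩ Ines ∩ Erik ∩ Uma: 09:30-11:20, 12:25-12:30, 12:40-15:25.
So the common availability across everyone is 09:30-11:20, 12:25-12:30, 12:40-15:25.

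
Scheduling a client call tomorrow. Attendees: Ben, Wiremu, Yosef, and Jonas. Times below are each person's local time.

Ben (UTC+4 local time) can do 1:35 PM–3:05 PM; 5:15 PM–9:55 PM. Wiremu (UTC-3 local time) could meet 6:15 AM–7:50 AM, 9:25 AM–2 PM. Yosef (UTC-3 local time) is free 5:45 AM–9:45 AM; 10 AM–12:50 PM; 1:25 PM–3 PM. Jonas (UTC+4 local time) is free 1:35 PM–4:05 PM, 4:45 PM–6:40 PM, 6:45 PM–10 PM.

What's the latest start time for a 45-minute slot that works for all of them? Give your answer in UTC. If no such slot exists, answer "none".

Ben in UTC: 09:35-11:05, 13:15-17:55 (subtract 4h to convert from UTC+4).
Wiremu in UTC: 09:15-10:50, 12:25-17:00 (add 3h to convert from UTC-3).
Yosef in UTC: 08:45-12:45, 13:00-15:50, 16:25-18:00 (add 3h to convert from UTC-3).
Jonas in UTC: 09:35-12:05, 12:45-14:40, 14:45-18:00 (subtract 4h to convert from UTC+4).
Ben ∩ Wiremu: 09:35-10:50, 13:15-17:00.
Ben ∩ Wiremu ∩ Yosef: 09:35-10:50, 13:15-15:50, 16:25-17:00.
Ben ∩ Wiremu ∩ Yosef ∩ Jonas: 09:35-10:50, 13:15-14:40, 14:45-15:50, 16:25-17:00.
Those are the intersection windows.
The last common window of at least 45 minutes is 14:45-15:50; a 45-minute meeting can start as late as 15:05 and still end by 15:50.

15:05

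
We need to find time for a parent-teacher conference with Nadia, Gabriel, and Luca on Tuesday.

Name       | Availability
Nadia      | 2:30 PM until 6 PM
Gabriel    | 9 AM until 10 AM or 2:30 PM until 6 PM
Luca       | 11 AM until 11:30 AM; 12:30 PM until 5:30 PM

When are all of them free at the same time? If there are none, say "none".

14:30-17:30

Nadia ∩ Gabriel: 14:30-18:00.
Nadia ∩ Gabriel ∩ Luca: 14:30-17:30.
Those are the intersection windows.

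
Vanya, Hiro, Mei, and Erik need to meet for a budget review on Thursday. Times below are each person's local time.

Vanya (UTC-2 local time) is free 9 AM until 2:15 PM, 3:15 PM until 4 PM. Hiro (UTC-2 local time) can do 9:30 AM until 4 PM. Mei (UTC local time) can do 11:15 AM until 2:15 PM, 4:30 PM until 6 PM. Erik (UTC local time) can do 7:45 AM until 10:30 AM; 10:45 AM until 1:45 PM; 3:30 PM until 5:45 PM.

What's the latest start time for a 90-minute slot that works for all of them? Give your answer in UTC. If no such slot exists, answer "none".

12:15

Vanya in UTC: 11:00-16:15, 17:15-18:00 (add 2h to convert from UTC-2).
Hiro in UTC: 11:30-18:00 (add 2h to convert from UTC-2).
Mei in UTC: 11:15-14:15, 16:30-18:00.
Erik in UTC: 07:45-10:30, 10:45-13:45, 15:30-17:45.
Vanya ∩ Hiro: 11:30-16:15, 17:15-18:00.
Vanya ∩ Hiro ∩ Mei: 11:30-14:15, 17:15-18:00.
Vanya ∩ Hiro ∩ Mei ∩ Erik: 11:30-13:45, 17:15-17:45.
Those are the intersection windows.
The last common window of at least 90 minutes is 11:30-13:45; a 90-minute meeting can start as late as 12:15 and still end by 13:45.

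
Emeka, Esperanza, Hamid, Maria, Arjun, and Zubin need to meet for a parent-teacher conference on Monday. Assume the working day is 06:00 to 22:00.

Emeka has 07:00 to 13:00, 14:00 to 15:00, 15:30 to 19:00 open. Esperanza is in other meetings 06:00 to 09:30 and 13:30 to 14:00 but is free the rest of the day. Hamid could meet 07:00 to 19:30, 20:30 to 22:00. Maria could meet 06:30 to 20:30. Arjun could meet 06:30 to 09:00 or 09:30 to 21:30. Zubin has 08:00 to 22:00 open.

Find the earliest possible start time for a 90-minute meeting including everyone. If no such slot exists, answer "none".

09:30

Emeka free: 07:00-13:00, 14:00-15:00, 15:30-19:00.
Esperanza free: 09:30-13:30, 14:00-22:00 (invert busy blocks within the working day).
Hamid free: 07:00-19:30, 20:30-22:00.
Maria free: 06:30-20:30.
Arjun free: 06:30-09:00, 09:30-21:30.
Zubin free: 08:00-22:00.
Emeka ∩ Esperanza: 09:30-13:00, 14:00-15:00, 15:30-19:00.
Emeka ∩ Esperanza ∩ Hamid: 09:30-13:00, 14:00-15:00, 15:30-19:00.
Emeka ∩ Esperanza ∩ Hamid ∩ Maria: 09:30-13:00, 14:00-15:00, 15:30-19:00.
Emeka ∩ Esperanza ∩ Hamid ∩ Maria ∩ Arjun: 09:30-13:00, 14:00-15:00, 15:30-19:00.
Emeka ∩ Esperanza ∩ Hamid ∩ Maria ∩ Arjun ∩ Zubin: 09:30-13:00, 14:00-15:00, 15:30-19:00.
Those are the intersection windows.
The first common window of at least 90 minutes is 09:30-13:00, so the earliest start is 09:30.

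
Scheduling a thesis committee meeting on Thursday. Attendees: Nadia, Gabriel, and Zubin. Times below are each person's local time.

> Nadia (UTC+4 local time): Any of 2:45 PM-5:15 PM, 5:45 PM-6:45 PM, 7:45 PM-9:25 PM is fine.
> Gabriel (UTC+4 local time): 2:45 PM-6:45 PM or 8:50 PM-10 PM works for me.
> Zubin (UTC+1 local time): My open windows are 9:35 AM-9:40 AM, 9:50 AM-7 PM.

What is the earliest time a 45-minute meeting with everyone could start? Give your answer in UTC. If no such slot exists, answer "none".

Nadia in UTC: 10:45-13:15, 13:45-14:45, 15:45-17:25 (subtract 4h to convert from UTC+4).
Gabriel in UTC: 10:45-14:45, 16:50-18:00 (subtract 4h to convert from UTC+4).
Zubin in UTC: 08:35-08:40, 08:50-18:00 (subtract 1h to convert from UTC+1).
Nadia ∩ Gabriel: 10:45-13:15, 13:45-14:45, 16:50-17:25.
Nadia ∩ Gabriel ∩ Zubin: 10:45-13:15, 13:45-14:45, 16:50-17:25.
Those are the intersection windows.
The first common window of at least 45 minutes is 10:45-13:15, so the earliest start is 10:45.

10:45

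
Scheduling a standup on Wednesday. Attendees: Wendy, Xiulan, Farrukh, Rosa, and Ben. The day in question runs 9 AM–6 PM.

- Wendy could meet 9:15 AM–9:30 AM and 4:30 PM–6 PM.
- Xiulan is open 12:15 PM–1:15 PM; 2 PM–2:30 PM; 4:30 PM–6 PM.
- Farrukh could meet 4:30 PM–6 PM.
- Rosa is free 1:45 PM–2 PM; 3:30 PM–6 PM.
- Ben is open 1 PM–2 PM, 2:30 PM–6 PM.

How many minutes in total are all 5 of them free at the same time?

Wendy ∩ Xiulan: 16:30-18:00.
Wendy ∩ Xiulan ∩ Farrukh: 16:30-18:00.
Wendy ∩ Xiulan ∩ Farrukh ∩ Rosa: 16:30-18:00.
Wendy ∩ Xiulan ∩ Farrukh ∩ Rosa ∩ Ben: 16:30-18:00.
Those are the intersection windows.
That's a single block of 90 minutes.

90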